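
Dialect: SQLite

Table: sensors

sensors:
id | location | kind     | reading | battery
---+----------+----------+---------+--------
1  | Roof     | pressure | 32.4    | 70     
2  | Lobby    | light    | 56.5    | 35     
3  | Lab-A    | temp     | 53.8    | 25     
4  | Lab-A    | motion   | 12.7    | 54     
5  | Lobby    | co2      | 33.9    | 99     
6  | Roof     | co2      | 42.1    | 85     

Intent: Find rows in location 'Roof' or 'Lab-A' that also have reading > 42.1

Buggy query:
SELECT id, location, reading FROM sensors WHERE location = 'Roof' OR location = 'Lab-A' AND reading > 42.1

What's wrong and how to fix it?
Bug: Without parentheses, AND is evaluated before OR, so the reading filter only applies to the 'Lab-A' branch

Fix: Group the OR with parentheses (or use IN), then AND the threshold

Corrected query:
SELECT id, location, reading FROM sensors WHERE (location = 'Roof' OR location = 'Lab-A') AND reading > 42.1

Result:
id | location | reading
---+----------+--------
3  | Lab-A    | 53.8   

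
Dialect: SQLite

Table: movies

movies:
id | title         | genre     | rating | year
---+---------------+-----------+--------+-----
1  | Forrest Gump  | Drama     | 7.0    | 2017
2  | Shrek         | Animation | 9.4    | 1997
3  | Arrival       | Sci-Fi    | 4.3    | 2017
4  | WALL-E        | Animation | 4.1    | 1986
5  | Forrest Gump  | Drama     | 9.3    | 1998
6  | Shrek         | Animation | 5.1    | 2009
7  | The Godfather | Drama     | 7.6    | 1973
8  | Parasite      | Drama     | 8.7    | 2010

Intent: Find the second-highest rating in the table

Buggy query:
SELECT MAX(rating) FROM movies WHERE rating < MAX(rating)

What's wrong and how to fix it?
Bug: MAX(rating) on the right of the comparison is an aggregate-in-WHERE error

Fix: Put the inner MAX in a scalar subquery

Corrected query:
SELECT MAX(rating) FROM movies WHERE rating < (SELECT MAX(rating) FROM movies)

Result:
MAX(rating)
-----------
9.3        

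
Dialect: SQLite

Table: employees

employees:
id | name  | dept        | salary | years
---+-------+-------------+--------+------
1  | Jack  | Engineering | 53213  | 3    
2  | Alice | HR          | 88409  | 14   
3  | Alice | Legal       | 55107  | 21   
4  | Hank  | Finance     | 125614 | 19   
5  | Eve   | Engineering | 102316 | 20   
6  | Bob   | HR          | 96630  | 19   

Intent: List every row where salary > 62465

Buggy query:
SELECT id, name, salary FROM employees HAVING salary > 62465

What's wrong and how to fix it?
Bug: This is a non-aggregate query (no GROUP BY, no aggregates), so in SQLite the HAVING clause is invalid here; a row-level condition belongs in WHERE

Fix: Replace HAVING with WHERE since the condition applies to individual rows

Corrected query:
SELECT id, name, salary FROM employees WHERE salary > 62465

Result:
id | name  | salary
---+-------+-------
2  | Alice | 88409 
4  | Hank  | 125614
5  | Eve   | 102316
6  | Bob   | 96630 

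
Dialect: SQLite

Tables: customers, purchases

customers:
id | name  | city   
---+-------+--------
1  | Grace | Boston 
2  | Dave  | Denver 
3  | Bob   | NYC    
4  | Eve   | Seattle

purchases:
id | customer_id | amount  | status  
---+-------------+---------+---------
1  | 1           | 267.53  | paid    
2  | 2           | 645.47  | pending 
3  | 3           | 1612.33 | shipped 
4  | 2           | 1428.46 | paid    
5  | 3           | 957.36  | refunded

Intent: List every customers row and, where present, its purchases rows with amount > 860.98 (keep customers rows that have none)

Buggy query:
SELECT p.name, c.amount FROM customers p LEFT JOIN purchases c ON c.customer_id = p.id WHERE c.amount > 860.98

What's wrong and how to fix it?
Bug: A WHERE condition on the right-hand table after LEFT JOIN drops unmatched parents

Fix: Put 'c.amount > 860.98' in the JOIN's ON clause instead of WHERE

Corrected query:
SELECT p.name, c.amount FROM customers p LEFT JOIN purchases c ON c.customer_id = p.id AND c.amount > 860.98

Result:
name  | amount 
------+--------
Grace | NULL   
Dave  | 1428.46
Bob   | 957.36 
Bob   | 1612.33
Eve   | NULL   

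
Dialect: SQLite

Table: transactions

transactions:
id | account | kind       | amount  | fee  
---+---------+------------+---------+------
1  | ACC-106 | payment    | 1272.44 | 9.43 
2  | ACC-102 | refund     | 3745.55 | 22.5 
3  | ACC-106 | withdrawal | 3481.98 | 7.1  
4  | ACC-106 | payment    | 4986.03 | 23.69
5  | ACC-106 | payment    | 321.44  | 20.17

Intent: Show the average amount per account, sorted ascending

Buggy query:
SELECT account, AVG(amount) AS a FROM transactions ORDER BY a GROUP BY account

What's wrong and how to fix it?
Bug: ORDER BY appears before GROUP BY; SQL clause order requires GROUP BY first

Fix: Move ORDER BY to the end, after GROUP BY

Corrected query:
SELECT account, AVG(amount) AS a FROM transactions GROUP BY account ORDER BY a

Result:
account | a        
--------+----------
ACC-106 | 2515.4725
ACC-102 | 3745.55  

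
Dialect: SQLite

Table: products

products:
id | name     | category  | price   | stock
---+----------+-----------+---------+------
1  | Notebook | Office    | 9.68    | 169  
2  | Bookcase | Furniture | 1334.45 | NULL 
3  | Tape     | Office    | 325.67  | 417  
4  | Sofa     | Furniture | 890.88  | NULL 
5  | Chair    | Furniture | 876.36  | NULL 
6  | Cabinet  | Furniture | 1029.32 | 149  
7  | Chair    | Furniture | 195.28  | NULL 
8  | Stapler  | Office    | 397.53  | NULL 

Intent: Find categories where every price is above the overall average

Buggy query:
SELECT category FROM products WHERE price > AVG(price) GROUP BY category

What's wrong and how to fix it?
Bug: WHERE evaluates per row before aggregation, so AVG() is unavailable

Fix: Compute the overall average in a scalar subquery and compare each group's MIN against it in HAVING

Corrected query:
SELECT category FROM products GROUP BY category HAVING MIN(price) > (SELECT AVG(price) FROM products)

Result:
(no rows)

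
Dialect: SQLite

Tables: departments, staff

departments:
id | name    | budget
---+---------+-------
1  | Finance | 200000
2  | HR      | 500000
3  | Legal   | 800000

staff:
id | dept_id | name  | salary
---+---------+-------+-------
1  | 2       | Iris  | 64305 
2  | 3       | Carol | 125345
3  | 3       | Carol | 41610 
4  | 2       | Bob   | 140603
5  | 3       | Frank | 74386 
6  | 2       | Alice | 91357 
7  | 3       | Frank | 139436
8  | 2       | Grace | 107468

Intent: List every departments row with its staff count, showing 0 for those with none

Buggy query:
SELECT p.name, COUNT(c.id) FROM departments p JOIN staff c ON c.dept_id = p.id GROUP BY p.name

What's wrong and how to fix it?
Bug: INNER JOIN drops departments rows that have no matching staff rows

Fix: Use LEFT JOIN so parents without children still appear (COUNT(c.id) gives 0)

Corrected query:
SELECT p.name, COUNT(c.id) FROM departments p LEFT JOIN staff c ON c.dept_id = p.id GROUP BY p.name

Result:
name    | COUNT(c.id)
--------+------------
Finance | 0          
HR      | 4          
Legal   | 4          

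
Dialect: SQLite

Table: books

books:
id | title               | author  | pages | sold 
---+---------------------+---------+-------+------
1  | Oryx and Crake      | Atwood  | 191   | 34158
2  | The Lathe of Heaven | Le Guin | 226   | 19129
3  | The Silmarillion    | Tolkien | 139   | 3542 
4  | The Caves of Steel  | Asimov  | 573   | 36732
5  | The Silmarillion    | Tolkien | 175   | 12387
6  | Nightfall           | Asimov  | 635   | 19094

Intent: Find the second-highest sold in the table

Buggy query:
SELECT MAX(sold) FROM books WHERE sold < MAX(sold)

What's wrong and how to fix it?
Bug: The inner MAX is an aggregate inside WHERE, which is not allowed

Fix: Compute the overall MAX in a subquery, then take MAX of rows below it

Corrected query:
SELECT MAX(sold) FROM books WHERE sold < (SELECT MAX(sold) FROM books)

Result:
MAX(sold)
---------
34158    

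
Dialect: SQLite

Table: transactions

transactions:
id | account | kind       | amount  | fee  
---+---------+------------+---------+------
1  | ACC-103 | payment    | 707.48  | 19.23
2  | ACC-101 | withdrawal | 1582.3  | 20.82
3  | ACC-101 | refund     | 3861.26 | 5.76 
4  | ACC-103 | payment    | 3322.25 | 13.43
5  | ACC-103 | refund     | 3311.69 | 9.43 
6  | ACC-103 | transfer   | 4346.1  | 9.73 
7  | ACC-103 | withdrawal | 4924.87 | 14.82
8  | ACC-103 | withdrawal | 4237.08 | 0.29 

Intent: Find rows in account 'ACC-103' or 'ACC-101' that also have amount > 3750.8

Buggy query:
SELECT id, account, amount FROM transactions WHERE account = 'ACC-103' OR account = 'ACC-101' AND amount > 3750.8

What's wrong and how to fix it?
Bug: AND binds tighter than OR, so this parses as account = 'ACC-103' OR (account = 'ACC-101' AND amount > 3750.8)

Fix: Group the OR with parentheses (or use IN), then AND the threshold

Corrected query:
SELECT id, account, amount FROM transactions WHERE (account = 'ACC-103' OR account = 'ACC-101') AND amount > 3750.8

Result:
id | account | amount 
---+---------+--------
3  | ACC-101 | 3861.26
6  | ACC-103 | 4346.1 
7  | ACC-103 | 4924.87
8  | ACC-103 | 4237.08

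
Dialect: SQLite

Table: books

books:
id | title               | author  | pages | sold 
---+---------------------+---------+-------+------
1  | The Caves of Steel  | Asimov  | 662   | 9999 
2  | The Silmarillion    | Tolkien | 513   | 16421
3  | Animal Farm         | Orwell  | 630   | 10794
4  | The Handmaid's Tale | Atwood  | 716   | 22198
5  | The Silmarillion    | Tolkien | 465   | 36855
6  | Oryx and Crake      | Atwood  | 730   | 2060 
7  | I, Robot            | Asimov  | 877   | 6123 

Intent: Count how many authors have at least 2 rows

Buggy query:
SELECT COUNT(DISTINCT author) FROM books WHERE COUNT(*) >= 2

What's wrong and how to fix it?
Bug: COUNT(*) cannot appear in WHERE; the per-group count doesn't exist yet

Fix: Use a subquery that GROUPs and filters with HAVING, then count its rows

Corrected query:
SELECT COUNT(*) FROM (SELECT author FROM books GROUP BY author HAVING COUNT(*) >= 2)

Result:
COUNT(*)
--------
3       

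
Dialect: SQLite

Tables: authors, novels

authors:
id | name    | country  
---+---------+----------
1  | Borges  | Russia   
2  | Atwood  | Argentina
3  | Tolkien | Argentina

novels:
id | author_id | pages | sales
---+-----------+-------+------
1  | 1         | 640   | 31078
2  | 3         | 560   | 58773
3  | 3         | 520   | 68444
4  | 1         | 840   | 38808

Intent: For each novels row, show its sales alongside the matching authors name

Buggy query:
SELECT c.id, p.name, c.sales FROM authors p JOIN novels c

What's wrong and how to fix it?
Bug: JOIN with no ON clause produces a cartesian product; every novels row pairs with every authors row

Fix: Add ON c.author_id = p.id to the JOIN

Corrected query:
SELECT c.id, p.name, c.sales FROM authors p JOIN novels c ON c.author_id = p.id

Result:
id | name    | sales
---+---------+------
1  | Borges  | 31078
2  | Tolkien | 58773
3  | Tolkien | 68444
4  | Borges  | 38808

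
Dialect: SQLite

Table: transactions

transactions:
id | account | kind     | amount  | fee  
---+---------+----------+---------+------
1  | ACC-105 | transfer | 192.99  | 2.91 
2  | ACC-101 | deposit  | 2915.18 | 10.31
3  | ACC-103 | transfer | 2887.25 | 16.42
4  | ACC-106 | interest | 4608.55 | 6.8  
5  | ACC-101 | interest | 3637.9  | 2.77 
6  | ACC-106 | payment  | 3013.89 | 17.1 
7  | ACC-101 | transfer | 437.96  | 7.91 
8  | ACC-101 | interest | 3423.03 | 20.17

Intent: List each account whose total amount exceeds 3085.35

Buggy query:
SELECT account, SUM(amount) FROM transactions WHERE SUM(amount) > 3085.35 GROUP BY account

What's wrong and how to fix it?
Bug: Aggregate functions cannot appear in a WHERE clause

Fix: Move the aggregate condition to a HAVING clause

Corrected query:
SELECT account, SUM(amount) FROM transactions GROUP BY account HAVING SUM(amount) > 3085.35

Result:
account | SUM(amount)
--------+------------
ACC-101 | 10414.07   
ACC-106 | 7622.44    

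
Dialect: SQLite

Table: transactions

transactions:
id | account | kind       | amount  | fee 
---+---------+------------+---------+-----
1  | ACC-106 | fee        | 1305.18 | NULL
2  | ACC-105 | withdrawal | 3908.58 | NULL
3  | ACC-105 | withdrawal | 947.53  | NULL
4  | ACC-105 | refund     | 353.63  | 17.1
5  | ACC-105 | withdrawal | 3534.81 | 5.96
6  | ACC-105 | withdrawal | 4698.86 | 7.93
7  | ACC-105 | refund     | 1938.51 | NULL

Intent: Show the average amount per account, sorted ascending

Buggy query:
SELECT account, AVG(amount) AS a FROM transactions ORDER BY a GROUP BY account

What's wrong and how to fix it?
Bug: ORDER BY appears before GROUP BY; SQL clause order requires GROUP BY first

Fix: Move ORDER BY to the end, after GROUP BY

Corrected query:
SELECT account, AVG(amount) AS a FROM transactions GROUP BY account ORDER BY a

Result:
account | a          
--------+------------
ACC-106 | 1305.18    
ACC-105 | 2563.653333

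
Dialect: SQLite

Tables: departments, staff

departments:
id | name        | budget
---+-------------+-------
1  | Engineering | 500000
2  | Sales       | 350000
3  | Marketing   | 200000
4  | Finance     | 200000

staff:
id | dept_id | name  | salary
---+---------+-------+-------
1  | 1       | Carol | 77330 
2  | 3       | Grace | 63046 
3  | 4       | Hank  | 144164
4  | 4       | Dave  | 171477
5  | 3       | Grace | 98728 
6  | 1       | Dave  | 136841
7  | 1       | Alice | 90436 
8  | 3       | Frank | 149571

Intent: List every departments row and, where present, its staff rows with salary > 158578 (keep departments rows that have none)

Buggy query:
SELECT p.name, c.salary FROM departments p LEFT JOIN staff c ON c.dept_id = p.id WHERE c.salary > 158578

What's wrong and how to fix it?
Bug: Filtering c.salary in WHERE discards the NULL rows produced by LEFT JOIN, turning it into an inner join

Fix: Put 'c.salary > 158578' in the JOIN's ON clause instead of WHERE

Corrected query:
SELECT p.name, c.salary FROM departments p LEFT JOIN staff c ON c.dept_id = p.id AND c.salary > 158578

Result:
name        | salary
------------+-------
Engineering | NULL  
Sales       | NULL  
Marketing   | NULL  
Finance     | 171477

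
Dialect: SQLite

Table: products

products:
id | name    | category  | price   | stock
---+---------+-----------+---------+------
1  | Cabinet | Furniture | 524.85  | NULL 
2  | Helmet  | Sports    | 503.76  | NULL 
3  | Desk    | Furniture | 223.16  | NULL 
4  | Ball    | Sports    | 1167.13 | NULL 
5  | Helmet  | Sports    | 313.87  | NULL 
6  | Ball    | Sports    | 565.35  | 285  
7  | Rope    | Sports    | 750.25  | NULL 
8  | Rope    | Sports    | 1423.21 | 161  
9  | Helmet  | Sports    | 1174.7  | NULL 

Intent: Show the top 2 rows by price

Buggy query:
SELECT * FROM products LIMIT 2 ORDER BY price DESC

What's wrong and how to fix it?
Bug: LIMIT must come after ORDER BY

Fix: Sort with ORDER BY, then apply LIMIT

Corrected query:
SELECT * FROM products ORDER BY price DESC LIMIT 2

Result:
id | name   | category | price   | stock
---+--------+----------+---------+------
8  | Rope   | Sports   | 1423.21 | 161  
9  | Helmet | Sports   | 1174.7  | NULL 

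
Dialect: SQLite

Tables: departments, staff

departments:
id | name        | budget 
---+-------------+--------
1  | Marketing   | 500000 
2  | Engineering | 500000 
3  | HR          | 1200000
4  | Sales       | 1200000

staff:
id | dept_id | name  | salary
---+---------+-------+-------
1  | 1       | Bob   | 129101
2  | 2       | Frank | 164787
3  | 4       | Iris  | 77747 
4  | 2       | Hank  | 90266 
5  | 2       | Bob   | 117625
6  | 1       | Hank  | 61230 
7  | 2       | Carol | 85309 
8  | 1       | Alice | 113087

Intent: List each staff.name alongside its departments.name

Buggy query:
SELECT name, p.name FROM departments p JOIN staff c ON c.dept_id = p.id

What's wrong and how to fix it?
Bug: Both tables have a 'name' column; the unqualified reference is ambiguous

Fix: Prefix ambiguous columns with the table alias

Corrected query:
SELECT c.name, p.name FROM departments p JOIN staff c ON c.dept_id = p.id

Result:
name  | name       
------+------------
Bob   | Marketing  
Frank | Engineering
Iris  | Sales      
Hank  | Engineering
Bob   | Engineering
Hank  | Marketing  
Carol | Engineering
Alice | Marketing  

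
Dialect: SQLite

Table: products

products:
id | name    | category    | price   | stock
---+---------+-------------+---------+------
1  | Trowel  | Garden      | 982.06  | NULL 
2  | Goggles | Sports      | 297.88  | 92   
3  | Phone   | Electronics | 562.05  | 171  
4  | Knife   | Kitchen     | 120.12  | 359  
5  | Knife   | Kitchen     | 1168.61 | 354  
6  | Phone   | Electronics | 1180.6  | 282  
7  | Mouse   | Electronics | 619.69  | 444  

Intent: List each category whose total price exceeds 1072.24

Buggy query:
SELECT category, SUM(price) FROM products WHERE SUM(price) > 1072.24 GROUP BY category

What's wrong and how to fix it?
Bug: Aggregate functions cannot appear in a WHERE clause

Fix: Use HAVING (which filters groups after aggregation) instead of WHERE

Corrected query:
SELECT category, SUM(price) FROM products GROUP BY category HAVING SUM(price) > 1072.24

Result:
category    | SUM(price)
------------+-----------
Electronics | 2362.34   
Kitchen     | 1288.73   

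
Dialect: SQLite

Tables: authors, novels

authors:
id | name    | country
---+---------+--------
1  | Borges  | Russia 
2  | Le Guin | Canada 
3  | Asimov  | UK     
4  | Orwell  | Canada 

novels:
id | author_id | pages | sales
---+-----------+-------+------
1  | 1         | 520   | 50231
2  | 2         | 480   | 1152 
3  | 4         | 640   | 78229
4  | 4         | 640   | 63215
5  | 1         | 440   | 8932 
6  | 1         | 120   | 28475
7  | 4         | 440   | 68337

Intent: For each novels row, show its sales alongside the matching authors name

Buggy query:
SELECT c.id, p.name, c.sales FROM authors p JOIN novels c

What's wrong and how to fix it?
Bug: JOIN with no ON clause produces a cartesian product; every novels row pairs with every authors row

Fix: Specify the join condition linking the foreign key to the parent id

Corrected query:
SELECT c.id, p.name, c.sales FROM authors p JOIN novels c ON c.author_id = p.id

Result:
id | name    | sales
---+---------+------
1  | Borges  | 50231
2  | Le Guin | 1152 
3  | Orwell  | 78229
4  | Orwell  | 63215
5  | Borges  | 8932 
6  | Borges  | 28475
7  | Orwell  | 68337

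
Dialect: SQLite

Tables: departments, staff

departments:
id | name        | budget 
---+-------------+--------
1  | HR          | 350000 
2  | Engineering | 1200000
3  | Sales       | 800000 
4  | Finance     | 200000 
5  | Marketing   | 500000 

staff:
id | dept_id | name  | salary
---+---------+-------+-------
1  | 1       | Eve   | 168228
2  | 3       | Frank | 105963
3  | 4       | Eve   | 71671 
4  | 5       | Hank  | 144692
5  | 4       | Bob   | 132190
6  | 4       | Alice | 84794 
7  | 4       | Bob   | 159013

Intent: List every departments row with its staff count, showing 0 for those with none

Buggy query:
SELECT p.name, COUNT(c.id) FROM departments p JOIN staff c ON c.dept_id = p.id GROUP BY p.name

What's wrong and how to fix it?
Bug: INNER JOIN drops departments rows that have no matching staff rows

Fix: Switch to LEFT JOIN to retain unmatched parent rows

Corrected query:
SELECT p.name, COUNT(c.id) FROM departments p LEFT JOIN staff c ON c.dept_id = p.id GROUP BY p.name

Result:
name        | COUNT(c.id)
------------+------------
Engineering | 0          
Finance     | 4          
HR          | 1          
Marketing   | 1          
Sales       | 1          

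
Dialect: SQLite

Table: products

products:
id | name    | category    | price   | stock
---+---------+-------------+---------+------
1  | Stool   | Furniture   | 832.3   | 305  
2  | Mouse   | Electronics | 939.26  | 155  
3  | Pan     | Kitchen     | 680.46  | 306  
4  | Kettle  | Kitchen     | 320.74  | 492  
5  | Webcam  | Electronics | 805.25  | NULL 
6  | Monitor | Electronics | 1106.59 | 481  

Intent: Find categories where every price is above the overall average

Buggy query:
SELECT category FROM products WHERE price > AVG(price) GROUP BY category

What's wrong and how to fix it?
Bug: AVG() is an aggregate; it can't sit directly in WHERE

Fix: Use a subquery for AVG and a HAVING MIN(...) filter so the condition holds for every row in the group

Corrected query:
SELECT category FROM products GROUP BY category HAVING MIN(price) > (SELECT AVG(price) FROM products)

Result:
category   
-----------
Electronics
Furniture  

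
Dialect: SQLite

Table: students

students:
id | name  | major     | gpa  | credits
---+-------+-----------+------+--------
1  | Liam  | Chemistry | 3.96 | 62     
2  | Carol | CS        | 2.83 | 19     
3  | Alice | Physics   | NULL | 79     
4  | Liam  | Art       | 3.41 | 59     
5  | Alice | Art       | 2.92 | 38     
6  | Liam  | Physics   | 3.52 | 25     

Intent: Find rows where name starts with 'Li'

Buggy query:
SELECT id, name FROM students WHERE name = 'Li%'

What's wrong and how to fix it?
Bug: '=' compares the literal string including the % character; pattern matching needs LIKE

Fix: Replace '=' with LIKE so 'Li%' is treated as a pattern

Corrected query:
SELECT id, name FROM students WHERE name LIKE 'Li%'

Result:
id | name
---+-----
1  | Liam
4  | Liam
6  | Liam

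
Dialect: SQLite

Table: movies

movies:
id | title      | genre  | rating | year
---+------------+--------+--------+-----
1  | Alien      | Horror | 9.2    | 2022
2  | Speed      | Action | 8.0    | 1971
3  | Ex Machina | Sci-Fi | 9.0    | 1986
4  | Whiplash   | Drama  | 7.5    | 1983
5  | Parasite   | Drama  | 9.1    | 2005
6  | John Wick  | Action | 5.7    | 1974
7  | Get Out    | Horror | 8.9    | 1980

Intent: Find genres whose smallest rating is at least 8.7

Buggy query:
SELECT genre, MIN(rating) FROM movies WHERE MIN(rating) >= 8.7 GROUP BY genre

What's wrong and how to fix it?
Bug: Aggregates like MIN are computed per group after WHERE runs

Fix: Replace WHERE with HAVING after the GROUP BY

Corrected query:
SELECT genre, MIN(rating) FROM movies GROUP BY genre HAVING MIN(rating) >= 8.7

Result:
genre  | MIN(rating)
-------+------------
Horror | 8.9        
Sci-Fi | 9          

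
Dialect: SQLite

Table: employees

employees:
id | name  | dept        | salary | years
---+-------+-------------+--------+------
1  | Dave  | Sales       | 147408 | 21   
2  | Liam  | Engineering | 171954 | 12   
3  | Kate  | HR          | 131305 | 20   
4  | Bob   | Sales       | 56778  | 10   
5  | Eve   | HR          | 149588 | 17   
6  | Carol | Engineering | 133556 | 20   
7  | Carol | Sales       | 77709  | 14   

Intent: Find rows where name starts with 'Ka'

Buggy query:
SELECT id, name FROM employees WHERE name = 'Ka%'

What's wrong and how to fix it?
Bug: '=' compares the literal string including the % character; pattern matching needs LIKE

Fix: Replace '=' with LIKE so 'Ka%' is treated as a pattern

Corrected query:
SELECT id, name FROM employees WHERE name LIKE 'Ka%'

Result:
id | name
---+-----
3  | Kate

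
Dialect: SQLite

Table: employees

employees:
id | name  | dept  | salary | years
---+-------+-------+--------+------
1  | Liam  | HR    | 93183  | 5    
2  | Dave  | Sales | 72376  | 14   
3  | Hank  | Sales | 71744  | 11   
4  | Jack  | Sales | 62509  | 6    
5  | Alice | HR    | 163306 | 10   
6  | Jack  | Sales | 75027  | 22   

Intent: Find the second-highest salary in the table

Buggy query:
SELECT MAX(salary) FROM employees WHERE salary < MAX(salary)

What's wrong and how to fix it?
Bug: The inner MAX is an aggregate inside WHERE, which is not allowed

Fix: Put the inner MAX in a scalar subquery

Corrected query:
SELECT MAX(salary) FROM employees WHERE salary < (SELECT MAX(salary) FROM employees)

Result:
MAX(salary)
-----------
93183      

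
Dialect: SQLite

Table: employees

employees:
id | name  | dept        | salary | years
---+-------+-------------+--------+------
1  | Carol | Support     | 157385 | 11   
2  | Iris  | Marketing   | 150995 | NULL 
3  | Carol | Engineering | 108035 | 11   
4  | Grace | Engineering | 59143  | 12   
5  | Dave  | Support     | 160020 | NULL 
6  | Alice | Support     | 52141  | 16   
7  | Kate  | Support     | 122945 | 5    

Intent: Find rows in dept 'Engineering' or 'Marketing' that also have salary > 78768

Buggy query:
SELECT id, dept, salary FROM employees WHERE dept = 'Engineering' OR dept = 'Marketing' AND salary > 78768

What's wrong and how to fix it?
Bug: Without parentheses, AND is evaluated before OR, so the salary filter only applies to the 'Marketing' branch

Fix: Add parentheses around the OR so the AND applies to both alternatives

Corrected query:
SELECT id, dept, salary FROM employees WHERE (dept = 'Engineering' OR dept = 'Marketing') AND salary > 78768

Result:
id | dept        | salary
---+-------------+-------
2  | Marketing   | 150995
3  | Engineering | 108035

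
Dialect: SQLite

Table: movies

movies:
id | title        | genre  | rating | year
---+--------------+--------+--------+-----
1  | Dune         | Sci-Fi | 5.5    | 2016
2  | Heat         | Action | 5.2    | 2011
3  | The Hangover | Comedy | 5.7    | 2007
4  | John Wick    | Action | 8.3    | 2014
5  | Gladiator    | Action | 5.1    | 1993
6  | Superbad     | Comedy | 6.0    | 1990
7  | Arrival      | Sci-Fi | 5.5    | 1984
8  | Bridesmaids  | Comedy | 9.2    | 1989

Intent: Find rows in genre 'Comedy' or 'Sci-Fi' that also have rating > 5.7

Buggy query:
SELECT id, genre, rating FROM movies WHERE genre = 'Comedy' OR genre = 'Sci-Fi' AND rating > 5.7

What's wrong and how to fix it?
Bug: AND binds tighter than OR, so this parses as genre = 'Comedy' OR (genre = 'Sci-Fi' AND rating > 5.7)

Fix: Add parentheses around the OR so the AND applies to both alternatives

Corrected query:
SELECT id, genre, rating FROM movies WHERE (genre = 'Comedy' OR genre = 'Sci-Fi') AND rating > 5.7

Result:
id | genre  | rating
---+--------+-------
6  | Comedy | 6     
8  | Comedy | 9.2   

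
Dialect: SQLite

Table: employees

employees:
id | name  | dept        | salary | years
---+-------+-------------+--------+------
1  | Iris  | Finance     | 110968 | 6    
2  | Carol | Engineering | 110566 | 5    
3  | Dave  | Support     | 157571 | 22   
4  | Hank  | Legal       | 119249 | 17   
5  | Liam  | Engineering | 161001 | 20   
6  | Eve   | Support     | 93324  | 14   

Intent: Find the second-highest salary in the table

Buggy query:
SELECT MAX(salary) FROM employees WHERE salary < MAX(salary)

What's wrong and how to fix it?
Bug: The inner MAX is an aggregate inside WHERE, which is not allowed

Fix: Compute the overall MAX in a subquery, then take MAX of rows below it

Corrected query:
SELECT MAX(salary) FROM employees WHERE salary < (SELECT MAX(salary) FROM employees)

Result:
MAX(salary)
-----------
157571     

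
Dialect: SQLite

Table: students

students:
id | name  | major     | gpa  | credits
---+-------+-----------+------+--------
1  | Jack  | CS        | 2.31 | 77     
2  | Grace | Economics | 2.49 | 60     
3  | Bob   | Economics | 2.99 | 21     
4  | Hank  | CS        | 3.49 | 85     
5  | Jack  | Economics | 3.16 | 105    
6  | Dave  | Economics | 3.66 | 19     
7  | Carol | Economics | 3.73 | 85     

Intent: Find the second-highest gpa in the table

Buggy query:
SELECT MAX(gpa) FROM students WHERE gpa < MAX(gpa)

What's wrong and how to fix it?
Bug: MAX(gpa) on the right of the comparison is an aggregate-in-WHERE error

Fix: Put the inner MAX in a scalar subquery

Corrected query:
SELECT MAX(gpa) FROM students WHERE gpa < (SELECT MAX(gpa) FROM students)

Result:
MAX(gpa)
--------
3.66    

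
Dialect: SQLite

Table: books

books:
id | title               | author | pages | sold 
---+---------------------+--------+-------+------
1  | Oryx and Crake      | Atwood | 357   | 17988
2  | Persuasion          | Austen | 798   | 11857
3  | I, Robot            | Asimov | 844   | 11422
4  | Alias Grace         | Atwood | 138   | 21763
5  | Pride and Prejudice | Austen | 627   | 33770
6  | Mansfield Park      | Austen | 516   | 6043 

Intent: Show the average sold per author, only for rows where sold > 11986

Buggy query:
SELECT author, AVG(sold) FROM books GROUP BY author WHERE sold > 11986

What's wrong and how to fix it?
Bug: WHERE cannot follow GROUP BY

Fix: Place WHERE between FROM and GROUP BY

Corrected query:
SELECT author, AVG(sold) FROM books WHERE sold > 11986 GROUP BY author

Result:
author | AVG(sold)
-------+----------
Atwood | 19875.5  
Austen | 33770    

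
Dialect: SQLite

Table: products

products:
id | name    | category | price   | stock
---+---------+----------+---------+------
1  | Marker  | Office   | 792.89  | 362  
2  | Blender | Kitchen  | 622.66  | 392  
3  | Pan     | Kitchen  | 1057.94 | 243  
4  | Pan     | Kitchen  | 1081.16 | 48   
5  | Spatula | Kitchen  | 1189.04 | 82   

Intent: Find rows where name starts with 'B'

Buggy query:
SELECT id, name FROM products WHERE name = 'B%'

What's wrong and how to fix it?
Bug: '=' compares the literal string including the % character; pattern matching needs LIKE

Fix: Use LIKE for wildcard pattern matching

Corrected query:
SELECT id, name FROM products WHERE name LIKE 'B%'

Result:
id | name   
---+--------
2  | Blender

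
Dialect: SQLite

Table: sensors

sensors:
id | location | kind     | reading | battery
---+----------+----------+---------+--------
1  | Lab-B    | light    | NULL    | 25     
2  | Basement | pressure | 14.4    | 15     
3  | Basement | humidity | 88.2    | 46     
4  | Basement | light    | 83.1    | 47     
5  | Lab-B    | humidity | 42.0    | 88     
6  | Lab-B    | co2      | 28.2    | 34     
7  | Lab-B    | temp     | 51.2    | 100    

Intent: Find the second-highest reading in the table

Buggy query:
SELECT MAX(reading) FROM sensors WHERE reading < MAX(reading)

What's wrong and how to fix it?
Bug: The inner MAX is an aggregate inside WHERE, which is not allowed

Fix: Put the inner MAX in a scalar subquery

Corrected query:
SELECT MAX(reading) FROM sensors WHERE reading < (SELECT MAX(reading) FROM sensors)

Result:
MAX(reading)
------------
83.1        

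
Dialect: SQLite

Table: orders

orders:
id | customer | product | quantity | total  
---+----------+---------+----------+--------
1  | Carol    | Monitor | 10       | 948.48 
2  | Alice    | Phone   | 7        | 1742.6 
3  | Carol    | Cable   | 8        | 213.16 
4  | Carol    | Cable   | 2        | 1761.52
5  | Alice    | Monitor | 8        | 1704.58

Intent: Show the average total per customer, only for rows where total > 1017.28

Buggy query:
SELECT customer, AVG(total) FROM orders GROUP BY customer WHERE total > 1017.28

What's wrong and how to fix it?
Bug: Row-level WHERE must come before GROUP BY in the clause order

Fix: Move the WHERE clause before GROUP BY

Corrected query:
SELECT customer, AVG(total) FROM orders WHERE total > 1017.28 GROUP BY customer

Result:
customer | AVG(total)
---------+-----------
Alice    | 1723.59   
Carol    | 1761.52   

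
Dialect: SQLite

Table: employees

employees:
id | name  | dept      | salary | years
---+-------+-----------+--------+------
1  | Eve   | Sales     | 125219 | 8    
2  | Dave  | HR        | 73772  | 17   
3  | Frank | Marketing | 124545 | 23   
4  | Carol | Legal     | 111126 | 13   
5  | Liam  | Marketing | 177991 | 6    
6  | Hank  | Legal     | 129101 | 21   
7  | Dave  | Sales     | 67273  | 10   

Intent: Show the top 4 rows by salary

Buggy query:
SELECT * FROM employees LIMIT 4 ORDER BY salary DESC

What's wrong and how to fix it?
Bug: ORDER BY cannot follow LIMIT; LIMIT is the final clause

Fix: Sort with ORDER BY, then apply LIMIT

Corrected query:
SELECT * FROM employees ORDER BY salary DESC LIMIT 4

Result:
id | name  | dept      | salary | years
---+-------+-----------+--------+------
5  | Liam  | Marketing | 177991 | 6    
6  | Hank  | Legal     | 129101 | 21   
1  | Eve   | Sales     | 125219 | 8    
3  | Frank | Marketing | 124545 | 23   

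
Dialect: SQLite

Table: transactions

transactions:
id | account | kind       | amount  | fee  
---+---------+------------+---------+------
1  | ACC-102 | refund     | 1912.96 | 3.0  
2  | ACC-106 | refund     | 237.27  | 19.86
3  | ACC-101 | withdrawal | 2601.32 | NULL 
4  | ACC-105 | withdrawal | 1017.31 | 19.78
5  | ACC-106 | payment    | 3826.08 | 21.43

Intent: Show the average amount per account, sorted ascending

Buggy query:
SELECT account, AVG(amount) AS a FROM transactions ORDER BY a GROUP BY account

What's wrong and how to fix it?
Bug: GROUP BY must precede ORDER BY

Fix: Reorder: SELECT … FROM … GROUP BY … ORDER BY …

Corrected query:
SELECT account, AVG(amount) AS a FROM transactions GROUP BY account ORDER BY a

Result:
account | a       
--------+---------
ACC-105 | 1017.31 
ACC-102 | 1912.96 
ACC-106 | 2031.675
ACC-101 | 2601.32 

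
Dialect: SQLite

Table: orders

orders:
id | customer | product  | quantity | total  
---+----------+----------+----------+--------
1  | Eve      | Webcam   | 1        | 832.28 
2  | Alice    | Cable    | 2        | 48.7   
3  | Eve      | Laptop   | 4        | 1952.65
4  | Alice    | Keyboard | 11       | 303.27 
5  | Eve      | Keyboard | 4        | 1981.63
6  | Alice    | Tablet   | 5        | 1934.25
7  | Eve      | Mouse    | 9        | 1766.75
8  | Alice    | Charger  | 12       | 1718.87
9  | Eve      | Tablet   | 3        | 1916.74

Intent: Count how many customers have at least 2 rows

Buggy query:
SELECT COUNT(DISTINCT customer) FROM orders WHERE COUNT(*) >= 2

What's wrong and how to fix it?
Bug: WHERE filters individual rows, not groups, so a group-level COUNT is invalid there

Fix: Use a subquery that GROUPs and filters with HAVING, then count its rows

Corrected query:
SELECT COUNT(*) FROM (SELECT customer FROM orders GROUP BY customer HAVING COUNT(*) >= 2)

Result:
COUNT(*)
--------
2       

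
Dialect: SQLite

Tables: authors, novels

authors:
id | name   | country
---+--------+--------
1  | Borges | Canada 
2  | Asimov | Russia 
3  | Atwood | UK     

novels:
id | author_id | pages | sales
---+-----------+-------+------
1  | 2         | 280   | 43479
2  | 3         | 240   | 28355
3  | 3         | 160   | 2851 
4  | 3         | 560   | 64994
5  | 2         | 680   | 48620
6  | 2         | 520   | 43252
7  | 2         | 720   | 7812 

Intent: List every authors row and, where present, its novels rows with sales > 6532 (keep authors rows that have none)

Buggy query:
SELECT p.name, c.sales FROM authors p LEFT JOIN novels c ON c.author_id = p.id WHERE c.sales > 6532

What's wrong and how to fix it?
Bug: A WHERE condition on the right-hand table after LEFT JOIN drops unmatched parents

Fix: Put 'c.sales > 6532' in the JOIN's ON clause instead of WHERE

Corrected query:
SELECT p.name, c.sales FROM authors p LEFT JOIN novels c ON c.author_id = p.id AND c.sales > 6532

Result:
name   | sales
-------+------
Borges | NULL 
Asimov | 7812 
Asimov | 43252
Asimov | 43479
Asimov | 48620
Atwood | 28355
Atwood | 64994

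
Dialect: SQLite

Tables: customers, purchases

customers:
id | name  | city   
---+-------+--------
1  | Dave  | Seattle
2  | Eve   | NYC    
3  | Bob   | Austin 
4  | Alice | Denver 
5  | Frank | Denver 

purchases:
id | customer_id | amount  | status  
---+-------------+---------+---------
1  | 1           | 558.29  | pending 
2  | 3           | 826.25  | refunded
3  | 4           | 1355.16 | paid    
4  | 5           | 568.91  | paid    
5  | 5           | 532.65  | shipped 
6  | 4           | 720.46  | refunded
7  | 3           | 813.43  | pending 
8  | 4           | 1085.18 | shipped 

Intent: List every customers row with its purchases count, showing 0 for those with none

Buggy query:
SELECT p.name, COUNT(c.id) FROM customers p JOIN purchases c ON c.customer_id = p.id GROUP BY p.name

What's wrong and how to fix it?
Bug: An inner join excludes parents with zero children

Fix: Use LEFT JOIN so parents without children still appear (COUNT(c.id) gives 0)

Corrected query:
SELECT p.name, COUNT(c.id) FROM customers p LEFT JOIN purchases c ON c.customer_id = p.id GROUP BY p.name

Result:
name  | COUNT(c.id)
------+------------
Alice | 3          
Bob   | 2          
Dave  | 1          
Eve   | 0          
Frank | 2          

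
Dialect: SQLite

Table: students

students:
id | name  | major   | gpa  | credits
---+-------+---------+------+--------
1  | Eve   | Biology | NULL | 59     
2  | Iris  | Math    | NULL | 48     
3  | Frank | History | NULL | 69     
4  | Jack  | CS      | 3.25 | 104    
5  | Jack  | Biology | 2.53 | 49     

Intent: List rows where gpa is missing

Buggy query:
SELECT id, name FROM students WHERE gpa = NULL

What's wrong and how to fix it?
Bug: Comparing to NULL with '=' never matches; NULL = NULL is unknown, not true

Fix: Replace '= NULL' with 'IS NULL'

Corrected query:
SELECT id, name FROM students WHERE gpa IS NULL

Result:
id | name 
---+------
1  | Eve  
2  | Iris 
3  | Frank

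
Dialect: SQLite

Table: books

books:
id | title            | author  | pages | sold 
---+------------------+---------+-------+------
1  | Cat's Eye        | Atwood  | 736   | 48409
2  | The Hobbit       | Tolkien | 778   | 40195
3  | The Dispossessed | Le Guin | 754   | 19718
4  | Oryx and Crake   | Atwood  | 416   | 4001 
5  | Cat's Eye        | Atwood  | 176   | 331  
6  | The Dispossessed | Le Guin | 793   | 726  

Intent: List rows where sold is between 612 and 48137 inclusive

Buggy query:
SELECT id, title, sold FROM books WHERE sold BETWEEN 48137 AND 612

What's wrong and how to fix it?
Bug: BETWEEN expects the lower bound first; with 48137 AND 612 the range is empty

Fix: Write BETWEEN 612 AND 48137

Corrected query:
SELECT id, title, sold FROM books WHERE sold BETWEEN 612 AND 48137

Result:
id | title            | sold 
---+------------------+------
2  | The Hobbit       | 40195
3  | The Dispossessed | 19718
4  | Oryx and Crake   | 4001 
6  | The Dispossessed | 726  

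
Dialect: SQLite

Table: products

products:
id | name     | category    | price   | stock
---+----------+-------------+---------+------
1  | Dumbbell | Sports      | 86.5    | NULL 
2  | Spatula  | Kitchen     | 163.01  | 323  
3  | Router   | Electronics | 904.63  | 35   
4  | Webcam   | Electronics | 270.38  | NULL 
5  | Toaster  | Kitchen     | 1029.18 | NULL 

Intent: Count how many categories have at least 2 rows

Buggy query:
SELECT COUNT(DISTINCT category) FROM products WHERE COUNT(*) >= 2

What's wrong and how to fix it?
Bug: COUNT(*) cannot appear in WHERE; the per-group count doesn't exist yet

Fix: Use a subquery that GROUPs and filters with HAVING, then count its rows

Corrected query:
SELECT COUNT(*) FROM (SELECT category FROM products GROUP BY category HAVING COUNT(*) >= 2)

Result:
COUNT(*)
--------
2       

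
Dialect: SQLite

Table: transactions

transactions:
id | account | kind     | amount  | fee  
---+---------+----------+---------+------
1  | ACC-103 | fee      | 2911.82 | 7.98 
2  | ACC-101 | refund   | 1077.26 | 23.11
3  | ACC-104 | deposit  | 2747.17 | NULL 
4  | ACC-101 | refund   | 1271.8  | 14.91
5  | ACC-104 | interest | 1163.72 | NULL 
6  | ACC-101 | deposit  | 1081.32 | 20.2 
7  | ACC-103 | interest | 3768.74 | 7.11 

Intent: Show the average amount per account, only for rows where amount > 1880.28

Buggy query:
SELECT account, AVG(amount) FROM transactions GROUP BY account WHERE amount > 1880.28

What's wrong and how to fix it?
Bug: Row-level WHERE must come before GROUP BY in the clause order

Fix: Move the WHERE clause before GROUP BY

Corrected query:
SELECT account, AVG(amount) FROM transactions WHERE amount > 1880.28 GROUP BY account

Result:
account | AVG(amount)
--------+------------
ACC-103 | 3340.28    
ACC-104 | 2747.17    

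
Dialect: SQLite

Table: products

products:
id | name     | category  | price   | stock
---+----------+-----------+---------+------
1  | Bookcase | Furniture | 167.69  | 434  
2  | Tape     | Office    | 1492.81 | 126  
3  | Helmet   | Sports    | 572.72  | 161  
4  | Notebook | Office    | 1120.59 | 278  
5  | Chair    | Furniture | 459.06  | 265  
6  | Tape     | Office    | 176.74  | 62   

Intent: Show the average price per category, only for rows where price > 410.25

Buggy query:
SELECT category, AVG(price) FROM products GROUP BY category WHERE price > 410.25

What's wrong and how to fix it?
Bug: Row-level WHERE must come before GROUP BY in the clause order

Fix: Place WHERE between FROM and GROUP BY

Corrected query:
SELECT category, AVG(price) FROM products WHERE price > 410.25 GROUP BY category

Result:
category  | AVG(price)
----------+-----------
Furniture | 459.06    
Office    | 1306.7    
Sports    | 572.72    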